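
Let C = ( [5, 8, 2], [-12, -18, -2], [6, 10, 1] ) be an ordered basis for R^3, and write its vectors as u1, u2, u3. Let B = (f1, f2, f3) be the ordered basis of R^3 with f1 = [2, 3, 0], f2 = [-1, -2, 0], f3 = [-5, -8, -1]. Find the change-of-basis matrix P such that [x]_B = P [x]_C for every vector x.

[[-2, -2, 0], [1, -2, -1], [-2, 2, -1]]

Column j of P is [uj]_B, since P maps C-coordinates to B-coordinates.
Expressing u1 in B: u1 = -2f1 + f2 - 2f3, so column 1 of P is [-2, 1, -2].
Doing the same for each uj gives P = [[-2, -2, 0], [1, -2, -1], [-2, 2, -1]].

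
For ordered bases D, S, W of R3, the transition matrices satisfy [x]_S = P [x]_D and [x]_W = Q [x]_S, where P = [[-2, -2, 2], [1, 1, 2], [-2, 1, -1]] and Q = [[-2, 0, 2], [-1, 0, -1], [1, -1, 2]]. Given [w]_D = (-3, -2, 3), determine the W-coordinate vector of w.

First [w]_S = P [w]_D = (16, 1, 1).
Then [w]_W = Q [w]_S = (-30, -17, 17).

(-30, -17, 17)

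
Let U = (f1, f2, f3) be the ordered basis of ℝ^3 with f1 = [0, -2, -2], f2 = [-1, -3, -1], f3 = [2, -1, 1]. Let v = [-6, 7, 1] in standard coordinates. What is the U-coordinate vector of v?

Write v = c_1 f1 + ... + c_3 f3 and solve for the c_i.
Gaussian elimination on [M | v] yields c = (-2, 0, -3).
Check: -2f1 + 0·f2 - 3f3 = [-6, 7, 1].

[-2, 0, -3]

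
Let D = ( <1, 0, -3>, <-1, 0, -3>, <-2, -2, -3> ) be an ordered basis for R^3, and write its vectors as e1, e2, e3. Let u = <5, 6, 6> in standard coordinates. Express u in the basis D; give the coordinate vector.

Write u = c_1 e1 + ... + c_3 e3 and solve for the c_i.
Row-reducing the augmented matrix [M | u] gives c = (0, 1, -3).
Check: 0·e1 + e2 - 3e3 = <5, 6, 6>.

<0, 1, -3>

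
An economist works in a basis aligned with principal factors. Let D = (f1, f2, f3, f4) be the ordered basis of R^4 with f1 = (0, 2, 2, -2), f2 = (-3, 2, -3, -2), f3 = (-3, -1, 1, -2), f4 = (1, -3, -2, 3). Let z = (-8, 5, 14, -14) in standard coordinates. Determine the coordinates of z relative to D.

(2, -1, 3, -2)

We seek scalars with c_1 f1 + ... + c_4 f4 = z; equivalently solve M c = z where the columns of M are f1, ..., f4.
Gaussian elimination on [M | z] yields c = (2, -1, 3, -2).
Check: 2f1 - f2 + 3f3 - 2f4 = (-8, 5, 14, -14).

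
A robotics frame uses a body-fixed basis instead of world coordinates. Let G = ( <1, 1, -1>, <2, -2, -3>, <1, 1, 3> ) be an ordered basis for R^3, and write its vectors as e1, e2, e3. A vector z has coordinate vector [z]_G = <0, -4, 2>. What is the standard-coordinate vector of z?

<-6, 10, 18>

By definition z = 0·e1 - 4e2 + 2e3.
Summing componentwise gives <-6, 10, 18>.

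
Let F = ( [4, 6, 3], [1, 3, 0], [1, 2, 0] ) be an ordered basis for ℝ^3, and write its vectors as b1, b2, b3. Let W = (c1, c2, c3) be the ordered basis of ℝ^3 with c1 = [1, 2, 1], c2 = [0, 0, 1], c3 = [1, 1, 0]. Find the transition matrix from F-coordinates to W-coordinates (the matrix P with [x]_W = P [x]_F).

[[2, 2, 1], [1, -2, -1], [2, -1, 0]]

Take x = bj: its F-coordinates are the j-th standard unit vector, so P e_j — column j of P — equals [bj]_W.
b1 = 2c1 + c2 + 2c3, giving column 1 = [2, 1, 2]; repeating for each j gives P = [[2, 2, 1], [1, -2, -1], [2, -1, 0]].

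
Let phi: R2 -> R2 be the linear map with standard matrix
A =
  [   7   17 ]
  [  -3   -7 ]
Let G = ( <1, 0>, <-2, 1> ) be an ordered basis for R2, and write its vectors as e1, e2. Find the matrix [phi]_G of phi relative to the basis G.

Let P have columns e1, e2. Then [phi]_G = P^(-1) A P.
Here det P = 1, so P^(-1) is integer; computing A P first and then P^(-1)(A P) gives [[1, 1], [-3, -1]].

[[1, 1], [-3, -1]]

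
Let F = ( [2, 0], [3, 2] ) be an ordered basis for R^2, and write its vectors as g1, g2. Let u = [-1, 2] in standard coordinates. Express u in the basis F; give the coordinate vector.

We seek scalars with c_1 g1 + c_2 g2 = u; equivalently solve M c = u where the columns of M are g1, g2.
System: 2c_1 + 3c_2 = -1, 0c_1 + 2c_2 = 2; solving gives c_1 = -2, c_2 = 1.
Check: -2g1 + g2 = [-1, 2].

[-2, 1]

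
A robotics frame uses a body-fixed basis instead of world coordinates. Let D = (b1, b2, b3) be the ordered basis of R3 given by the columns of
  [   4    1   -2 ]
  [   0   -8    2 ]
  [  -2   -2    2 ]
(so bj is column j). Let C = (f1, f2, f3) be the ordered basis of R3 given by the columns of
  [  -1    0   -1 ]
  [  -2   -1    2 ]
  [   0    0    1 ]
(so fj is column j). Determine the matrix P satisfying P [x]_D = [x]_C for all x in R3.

[[-2, 1, 0], [0, 2, 2], [-2, -2, 2]]

Let M have columns bj and N have columns fj. Then for every x, N [x]_C = x = M [x]_D, so P = N^(-1) M.
Since det N = 1, N^(-1) has integer entries; multiplying gives P = [[-2, 1, 0], [0, 2, 2], [-2, -2, 2]].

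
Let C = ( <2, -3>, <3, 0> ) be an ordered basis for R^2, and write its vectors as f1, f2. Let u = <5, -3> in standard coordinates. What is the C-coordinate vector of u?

<1, 1>

[u]_C is the unique c with M c = u, where M has columns f1, f2.
System: 2c_1 + 3c_2 = 5, -3c_1 + 0c_2 = -3; solving gives c_1 = 1, c_2 = 1.
Check: f1 + f2 = <5, -3>.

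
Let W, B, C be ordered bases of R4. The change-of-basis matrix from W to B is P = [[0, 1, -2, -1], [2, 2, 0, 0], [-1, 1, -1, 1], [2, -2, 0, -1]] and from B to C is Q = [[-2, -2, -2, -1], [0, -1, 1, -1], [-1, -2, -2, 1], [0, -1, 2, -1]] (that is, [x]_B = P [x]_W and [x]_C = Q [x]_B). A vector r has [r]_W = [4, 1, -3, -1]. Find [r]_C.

Apply P to get B-coordinates [8, 10, -1, 7], then Q to get C-coordinates.
The result is [r]_C = [-41, -18, -19, -19].

[-41, -18, -19, -19]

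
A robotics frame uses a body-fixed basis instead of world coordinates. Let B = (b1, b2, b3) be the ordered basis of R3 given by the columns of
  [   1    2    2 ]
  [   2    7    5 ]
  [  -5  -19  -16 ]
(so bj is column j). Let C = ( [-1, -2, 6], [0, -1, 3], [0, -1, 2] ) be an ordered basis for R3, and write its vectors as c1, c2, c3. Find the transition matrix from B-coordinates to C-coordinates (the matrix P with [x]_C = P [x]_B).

[[-1, -2, -2], [1, -1, -2], [-1, -2, 1]]

Let M have columns bj and N have columns cj. Then for every x, N [x]_C = x = M [x]_B, so P = N^(-1) M.
Since det N = -1, N^(-1) has integer entries; multiplying gives P = [[-1, -2, -2], [1, -1, -2], [-1, -2, 1]].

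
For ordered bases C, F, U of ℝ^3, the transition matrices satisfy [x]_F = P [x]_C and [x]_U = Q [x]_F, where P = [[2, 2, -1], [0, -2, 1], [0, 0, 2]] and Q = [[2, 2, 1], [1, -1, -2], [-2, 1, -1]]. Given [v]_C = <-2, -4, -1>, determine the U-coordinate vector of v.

Apply P to get F-coordinates <-11, 7, -2>, then Q to get U-coordinates.
The result is [v]_U = <-10, -14, 31>.

<-10, -14, 31>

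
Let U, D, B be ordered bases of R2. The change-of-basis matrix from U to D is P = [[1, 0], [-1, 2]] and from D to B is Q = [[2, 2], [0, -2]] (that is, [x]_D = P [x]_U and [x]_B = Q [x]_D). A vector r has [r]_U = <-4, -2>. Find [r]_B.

<-8, 0>

First [r]_D = P [r]_U = <-4, 0>.
Then [r]_B = Q [r]_D = <-8, 0>.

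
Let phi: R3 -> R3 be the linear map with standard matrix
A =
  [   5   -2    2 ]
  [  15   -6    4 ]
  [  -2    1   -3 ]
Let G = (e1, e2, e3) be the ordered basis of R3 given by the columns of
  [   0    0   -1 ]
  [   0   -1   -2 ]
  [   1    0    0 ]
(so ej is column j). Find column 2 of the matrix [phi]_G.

[-1, -2, -2]

Compute phi(e2) = A e2 = [2, 6, -1] in standard coordinates.
Then write this in G-coordinates: solve for y in y_1 e1 + ... + y_3 e3 = [2, 6, -1].
This gives y = [-1, -2, -2], which is column 2 of [phi]_G.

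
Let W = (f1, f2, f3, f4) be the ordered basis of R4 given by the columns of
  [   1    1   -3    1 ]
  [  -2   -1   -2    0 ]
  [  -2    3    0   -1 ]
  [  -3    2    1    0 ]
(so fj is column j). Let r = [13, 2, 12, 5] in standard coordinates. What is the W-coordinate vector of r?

[0, 4, -3, 0]

[r]_W is the unique c with M c = r, where M has columns f1, ..., f4.
Gaussian elimination on [M | r] yields c = (0, 4, -3, 0).
Check: 0·f1 + 4f2 - 3f3 + 0·f4 = [13, 2, 12, 5].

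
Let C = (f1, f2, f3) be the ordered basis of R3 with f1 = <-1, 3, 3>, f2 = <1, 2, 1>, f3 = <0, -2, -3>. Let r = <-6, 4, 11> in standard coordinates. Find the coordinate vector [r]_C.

<2, -4, -3>

Write r = c_1 f1 + ... + c_3 f3 and solve for the c_i.
Solving this 3x3 system gives c = (2, -4, -3).
Check: 2f1 - 4f2 - 3f3 = <-6, 4, 11>.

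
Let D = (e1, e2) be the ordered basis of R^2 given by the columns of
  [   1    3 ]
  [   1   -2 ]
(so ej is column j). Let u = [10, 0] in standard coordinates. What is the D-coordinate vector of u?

Write u = c_1 e1 + c_2 e2 and solve for the c_i.
System: c_1 + 3c_2 = 10, c_1 - 2c_2 = 0; solving gives c_1 = 4, c_2 = 2.
Check: 4e1 + 2e2 = [10, 0].

[4, 2]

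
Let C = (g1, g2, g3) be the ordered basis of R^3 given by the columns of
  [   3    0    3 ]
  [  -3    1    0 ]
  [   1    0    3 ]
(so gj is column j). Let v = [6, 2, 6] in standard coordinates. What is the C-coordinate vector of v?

[0, 2, 2]

We seek scalars with c_1 g1 + ... + c_3 g3 = v; equivalently solve M c = v where the columns of M are g1, ..., g3.
Gaussian elimination on [M | v] yields c = (0, 2, 2).
Check: 0·g1 + 2g2 + 2g3 = [6, 2, 6].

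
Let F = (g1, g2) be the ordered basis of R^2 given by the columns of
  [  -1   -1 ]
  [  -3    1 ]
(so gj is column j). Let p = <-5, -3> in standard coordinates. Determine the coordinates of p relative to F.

Write p = c_1 g1 + c_2 g2 and solve for the c_i.
System: -c_1 - c_2 = -5, -3c_1 + c_2 = -3; solving gives c_1 = 2, c_2 = 3.
Check: 2g1 + 3g2 = <-5, -3>.

<2, 3>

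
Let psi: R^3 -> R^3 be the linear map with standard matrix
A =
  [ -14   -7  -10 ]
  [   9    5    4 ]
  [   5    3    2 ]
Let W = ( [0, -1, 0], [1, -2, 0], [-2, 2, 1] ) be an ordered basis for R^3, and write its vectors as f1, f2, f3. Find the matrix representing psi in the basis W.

[[-3, 3, 0], [1, -2, 0], [-3, -1, -2]]

With P the matrix whose columns are f1, ..., f3, [psi]_W = P^(-1) A P.
Column by column: psi(f1) = A f1 = [7, -5, -3]; its W-coordinates [-3, 1, -3] give column 1.
Continuing for each basis vector yields [psi]_W = [[-3, 3, 0], [1, -2, 0], [-3, -1, -2]].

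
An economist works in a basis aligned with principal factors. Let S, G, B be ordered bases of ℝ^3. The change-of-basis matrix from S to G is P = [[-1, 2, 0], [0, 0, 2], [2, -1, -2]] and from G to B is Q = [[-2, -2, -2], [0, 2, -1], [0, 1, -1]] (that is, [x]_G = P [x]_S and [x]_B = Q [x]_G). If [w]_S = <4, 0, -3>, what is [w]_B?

Composing the changes, [w]_B = Q P [w]_S.
Q P = [[-2, -2, 0], [-2, 1, 6], [-2, 1, 4]]; applying this to <4, 0, -3> gives <-8, -26, -20>.

<-8, -26, -20>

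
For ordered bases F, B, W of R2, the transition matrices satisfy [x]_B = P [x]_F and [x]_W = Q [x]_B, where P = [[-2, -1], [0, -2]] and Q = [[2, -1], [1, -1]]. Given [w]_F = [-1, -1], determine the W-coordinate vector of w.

[4, 1]

First [w]_B = P [w]_F = [3, 2].
Then [w]_W = Q [w]_B = [4, 1].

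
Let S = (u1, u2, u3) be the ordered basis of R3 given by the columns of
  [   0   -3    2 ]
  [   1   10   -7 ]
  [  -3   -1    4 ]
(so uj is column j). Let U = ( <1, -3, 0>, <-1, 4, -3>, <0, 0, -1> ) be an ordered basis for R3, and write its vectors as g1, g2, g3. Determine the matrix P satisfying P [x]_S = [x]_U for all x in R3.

[[1, -2, 1], [1, 1, -1], [0, -2, -1]]

Column j of P is [uj]_U, since P maps S-coordinates to U-coordinates.
Expressing u1 in U: u1 = g1 + g2 + 0·g3, so column 1 of P is <1, 1, 0>.
Doing the same for each uj gives P = [[1, -2, 1], [1, 1, -1], [0, -2, -1]].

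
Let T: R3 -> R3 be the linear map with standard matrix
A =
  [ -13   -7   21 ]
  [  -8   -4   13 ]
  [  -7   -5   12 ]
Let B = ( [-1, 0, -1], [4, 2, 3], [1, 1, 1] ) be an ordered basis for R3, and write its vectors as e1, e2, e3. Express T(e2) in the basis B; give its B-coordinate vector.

Compute T(e2) = A e2 = [-3, -1, -2] in standard coordinates.
Then write this in B-coordinates: solve for y in y_1 e1 + ... + y_3 e3 = [-3, -1, -2].
This gives y = [0, -1, 1], which is column 2 of [T]_B.

[0, -1, 1]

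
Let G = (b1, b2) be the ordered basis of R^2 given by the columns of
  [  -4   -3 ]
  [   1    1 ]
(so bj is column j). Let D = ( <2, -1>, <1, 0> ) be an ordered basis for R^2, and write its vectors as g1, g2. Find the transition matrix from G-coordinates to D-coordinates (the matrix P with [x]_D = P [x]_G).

Take x = bj: its G-coordinates are the j-th standard unit vector, so P e_j — column j of P — equals [bj]_D.
b1 = -g1 - 2g2, giving column 1 = <-1, -2>; repeating for each j gives P = [[-1, -1], [-2, -1]].

[[-1, -1], [-2, -1]]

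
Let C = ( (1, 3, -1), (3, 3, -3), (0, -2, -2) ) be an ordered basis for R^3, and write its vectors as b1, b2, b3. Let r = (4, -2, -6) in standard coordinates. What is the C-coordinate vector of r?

[r]_C is the unique c with M c = r, where M has columns b1, ..., b3.
Solving this 3x3 system gives c = (-2, 2, 1).
Check: -2b1 + 2b2 + b3 = (4, -2, -6).

(-2, 2, 1)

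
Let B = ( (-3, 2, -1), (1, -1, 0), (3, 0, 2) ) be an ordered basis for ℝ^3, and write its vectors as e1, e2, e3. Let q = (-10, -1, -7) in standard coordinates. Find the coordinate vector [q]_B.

(-1, -1, -4)

Write q = c_1 e1 + ... + c_3 e3 and solve for the c_i.
Solving this 3x3 system gives c = (-1, -1, -4).
Check: -e1 - e2 - 4e3 = (-10, -1, -7).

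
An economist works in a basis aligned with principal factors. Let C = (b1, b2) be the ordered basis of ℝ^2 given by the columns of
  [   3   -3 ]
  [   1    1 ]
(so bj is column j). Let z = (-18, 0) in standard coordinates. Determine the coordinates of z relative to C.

(-3, 3)

[z]_C is the unique c with M c = z, where M has columns b1, b2.
System: 3c_1 - 3c_2 = -18, c_1 + c_2 = 0; solving gives c_1 = -3, c_2 = 3.
Check: -3b1 + 3b2 = (-18, 0).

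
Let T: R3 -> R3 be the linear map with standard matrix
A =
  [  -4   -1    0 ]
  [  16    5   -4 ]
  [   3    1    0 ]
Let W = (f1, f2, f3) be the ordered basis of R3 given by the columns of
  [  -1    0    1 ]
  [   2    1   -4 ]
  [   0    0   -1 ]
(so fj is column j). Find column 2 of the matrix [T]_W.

Compute T(f2) = A f2 = <-1, 5, 1> in standard coordinates.
Then write this in W-coordinates: solve for y in y_1 f1 + ... + y_3 f3 = <-1, 5, 1>.
This gives y = <0, 1, -1>, which is column 2 of [T]_W.

<0, 1, -1>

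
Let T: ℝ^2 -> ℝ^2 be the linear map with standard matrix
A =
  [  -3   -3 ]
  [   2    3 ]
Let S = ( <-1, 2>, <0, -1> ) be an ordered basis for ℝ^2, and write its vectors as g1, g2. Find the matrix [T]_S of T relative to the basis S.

[[3, -3], [2, -3]]

With P the matrix whose columns are g1, g2, [T]_S = P^(-1) A P.
Column by column: T(g1) = A g1 = <-3, 4>; its S-coordinates <3, 2> give column 1.
Continuing for each basis vector yields [T]_S = [[3, -3], [2, -3]].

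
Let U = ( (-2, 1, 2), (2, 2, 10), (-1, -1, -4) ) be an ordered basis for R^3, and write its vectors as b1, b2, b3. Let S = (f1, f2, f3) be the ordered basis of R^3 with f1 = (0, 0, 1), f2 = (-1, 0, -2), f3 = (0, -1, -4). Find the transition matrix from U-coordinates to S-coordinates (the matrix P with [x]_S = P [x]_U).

Column j of P is [bj]_S, since P maps U-coordinates to S-coordinates.
Expressing b1 in S: b1 = 2f1 + 2f2 - f3, so column 1 of P is (2, 2, -1).
Doing the same for each bj gives P = [[2, -2, 2], [2, -2, 1], [-1, -2, 1]].

[[2, -2, 2], [2, -2, 1], [-1, -2, 1]]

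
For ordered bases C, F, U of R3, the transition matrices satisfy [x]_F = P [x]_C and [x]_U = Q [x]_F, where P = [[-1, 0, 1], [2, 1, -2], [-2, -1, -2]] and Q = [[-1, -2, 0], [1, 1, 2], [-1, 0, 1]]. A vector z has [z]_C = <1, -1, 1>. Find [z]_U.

<2, -7, -3>

Composing the changes, [z]_U = Q P [z]_C.
Q P = [[-3, -2, 3], [-3, -1, -5], [-1, -1, -3]]; applying this to <1, -1, 1> gives <2, -7, -3>.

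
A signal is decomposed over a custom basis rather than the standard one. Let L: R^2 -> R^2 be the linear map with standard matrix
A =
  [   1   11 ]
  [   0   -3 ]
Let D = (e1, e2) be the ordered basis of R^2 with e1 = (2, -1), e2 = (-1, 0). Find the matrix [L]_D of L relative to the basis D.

[[-3, 0], [3, 1]]

With P the matrix whose columns are e1, e2, [L]_D = P^(-1) A P.
Column by column: L(e1) = A e1 = (-9, 3); its D-coordinates (-3, 3) give column 1.
Continuing for each basis vector yields [L]_D = [[-3, 0], [3, 1]].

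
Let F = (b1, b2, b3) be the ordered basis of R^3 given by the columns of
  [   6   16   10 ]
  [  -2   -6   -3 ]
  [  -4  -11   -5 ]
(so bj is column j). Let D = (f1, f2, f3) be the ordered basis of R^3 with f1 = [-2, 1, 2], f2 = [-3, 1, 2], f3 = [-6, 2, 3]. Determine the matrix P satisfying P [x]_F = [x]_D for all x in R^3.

Let M have columns bj and N have columns fj. Then for every x, N [x]_D = x = M [x]_F, so P = N^(-1) M.
Since det N = -1, N^(-1) has integer entries; multiplying gives P = [[0, -2, 1], [-2, -2, -2], [0, -1, -1]].

[[0, -2, 1], [-2, -2, -2], [0, -1, -1]]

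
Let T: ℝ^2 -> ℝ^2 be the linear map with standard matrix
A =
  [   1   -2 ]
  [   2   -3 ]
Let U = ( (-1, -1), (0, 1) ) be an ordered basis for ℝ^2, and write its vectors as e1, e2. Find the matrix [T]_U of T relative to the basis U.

[[-1, 2], [0, -1]]

With P the matrix whose columns are e1, e2, [T]_U = P^(-1) A P.
Column by column: T(e1) = A e1 = (1, 1); its U-coordinates (-1, 0) give column 1.
Continuing for each basis vector yields [T]_U = [[-1, 2], [0, -1]].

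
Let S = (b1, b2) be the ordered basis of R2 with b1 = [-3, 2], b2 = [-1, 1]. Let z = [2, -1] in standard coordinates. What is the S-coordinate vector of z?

We seek scalars with c_1 b1 + c_2 b2 = z; equivalently solve M c = z where the columns of M are b1, b2.
System: -3c_1 - c_2 = 2, 2c_1 + c_2 = -1; solving gives c_1 = -1, c_2 = 1.
Check: -b1 + b2 = [2, -1].

[-1, 1]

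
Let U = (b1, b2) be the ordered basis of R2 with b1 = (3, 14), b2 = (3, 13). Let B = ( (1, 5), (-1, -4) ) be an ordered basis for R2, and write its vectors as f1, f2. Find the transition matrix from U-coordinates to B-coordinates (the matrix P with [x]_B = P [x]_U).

Column j of P is [bj]_B, since P maps U-coordinates to B-coordinates.
Expressing b1 in B: b1 = 2f1 - f2, so column 1 of P is (2, -1).
Doing the same for each bj gives P = [[2, 1], [-1, -2]].

[[2, 1], [-1, -2]]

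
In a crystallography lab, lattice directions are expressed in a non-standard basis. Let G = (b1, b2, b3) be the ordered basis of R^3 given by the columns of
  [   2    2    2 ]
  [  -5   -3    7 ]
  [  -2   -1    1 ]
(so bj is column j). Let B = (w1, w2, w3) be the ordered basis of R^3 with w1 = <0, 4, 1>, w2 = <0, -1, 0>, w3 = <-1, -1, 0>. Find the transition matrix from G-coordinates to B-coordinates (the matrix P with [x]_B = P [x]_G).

[[-2, -1, 1], [-1, 1, -1], [-2, -2, -2]]

Column j of P is [bj]_B, since P maps G-coordinates to B-coordinates.
Expressing b1 in B: b1 = -2w1 - w2 - 2w3, so column 1 of P is <-2, -1, -2>.
Doing the same for each bj gives P = [[-2, -1, 1], [-1, 1, -1], [-2, -2, -2]].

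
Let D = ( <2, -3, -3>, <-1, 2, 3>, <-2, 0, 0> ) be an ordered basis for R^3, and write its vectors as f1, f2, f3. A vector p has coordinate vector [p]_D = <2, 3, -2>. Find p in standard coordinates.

<5, 0, 3>

By definition p = 2f1 + 3f2 - 2f3.
Summing componentwise gives <5, 0, 3>.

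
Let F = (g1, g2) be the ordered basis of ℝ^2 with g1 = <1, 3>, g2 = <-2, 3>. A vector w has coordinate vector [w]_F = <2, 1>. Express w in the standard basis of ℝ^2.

<0, 9>

w = M [w]_F, where M has columns g1, g2.
Carrying out the matrix-vector product, w = <0, 9>.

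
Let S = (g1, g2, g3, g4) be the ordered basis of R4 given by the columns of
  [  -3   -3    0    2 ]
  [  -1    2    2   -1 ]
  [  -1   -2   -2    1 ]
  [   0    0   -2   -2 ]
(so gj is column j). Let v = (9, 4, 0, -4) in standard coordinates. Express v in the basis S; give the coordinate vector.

(-2, -1, 2, 0)

Write v = c_1 g1 + ... + c_4 g4 and solve for the c_i.
Row-reducing the augmented matrix [M | v] gives c = (-2, -1, 2, 0).
Check: -2g1 - g2 + 2g3 + 0·g4 = (9, 4, 0, -4).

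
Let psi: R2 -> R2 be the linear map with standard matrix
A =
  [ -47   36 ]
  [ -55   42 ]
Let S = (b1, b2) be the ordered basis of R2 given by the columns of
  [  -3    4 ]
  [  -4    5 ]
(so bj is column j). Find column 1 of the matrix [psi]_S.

<-3, -3>

Compute psi(b1) = A b1 = <-3, -3> in standard coordinates.
Then write this in S-coordinates: solve for y in y_1 b1 + y_2 b2 = <-3, -3>.
This gives y = <-3, -3>, which is column 1 of [psi]_S.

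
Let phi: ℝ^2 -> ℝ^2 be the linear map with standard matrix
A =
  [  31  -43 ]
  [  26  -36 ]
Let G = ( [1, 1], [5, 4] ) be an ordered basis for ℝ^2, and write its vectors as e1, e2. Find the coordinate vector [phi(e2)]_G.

[-2, -3]

Column 2 of [phi]_G is the G-coordinate vector of phi(e2).
In standard coordinates phi(e2) = A e2 = [-17, -14].
Converting to G: [-17, -14] = -2e1 - 3e2, so the coordinate vector is [-2, -3].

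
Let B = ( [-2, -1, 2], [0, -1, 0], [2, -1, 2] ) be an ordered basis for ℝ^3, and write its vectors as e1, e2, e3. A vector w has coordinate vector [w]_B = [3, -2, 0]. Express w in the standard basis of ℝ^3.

[-6, -1, 6]

w = M [w]_B, where M has columns e1, ..., e3.
Carrying out the matrix-vector product, w = [-6, -1, 6].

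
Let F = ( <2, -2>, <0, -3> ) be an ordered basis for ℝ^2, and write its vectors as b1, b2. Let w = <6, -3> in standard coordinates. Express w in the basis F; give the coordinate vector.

<3, -1>

We seek scalars with c_1 b1 + c_2 b2 = w; equivalently solve M c = w where the columns of M are b1, b2.
System: 2c_1 + 0c_2 = 6, -2c_1 - 3c_2 = -3; solving gives c_1 = 3, c_2 = -1.
Check: 3b1 - b2 = <6, -3>.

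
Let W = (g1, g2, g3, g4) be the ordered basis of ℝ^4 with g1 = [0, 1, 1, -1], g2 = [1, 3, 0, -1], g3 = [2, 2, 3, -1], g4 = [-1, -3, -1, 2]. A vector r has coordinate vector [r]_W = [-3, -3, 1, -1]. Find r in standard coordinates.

r = M [r]_W, where M has columns g1, ..., g4.
Carrying out the matrix-vector product, r = [0, -7, 1, 3].

[0, -7, 1, 3]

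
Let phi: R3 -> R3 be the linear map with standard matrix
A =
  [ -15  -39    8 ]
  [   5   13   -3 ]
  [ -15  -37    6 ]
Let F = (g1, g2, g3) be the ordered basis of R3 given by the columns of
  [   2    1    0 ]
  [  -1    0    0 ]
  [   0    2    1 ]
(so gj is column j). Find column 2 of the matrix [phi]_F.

[1, -1, -1]

Column 2 of [phi]_F is the F-coordinate vector of phi(g2).
In standard coordinates phi(g2) = A g2 = [1, -1, -3].
Converting to F: [1, -1, -3] = g1 - g2 - g3, so the coordinate vector is [1, -1, -1].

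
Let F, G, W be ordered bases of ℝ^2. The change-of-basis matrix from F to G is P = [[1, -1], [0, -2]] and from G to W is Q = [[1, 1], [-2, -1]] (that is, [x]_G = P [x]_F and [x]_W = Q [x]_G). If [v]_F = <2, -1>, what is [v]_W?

<5, -8>

Apply P to get G-coordinates <3, 2>, then Q to get W-coordinates.
The result is [v]_W = <5, -8>.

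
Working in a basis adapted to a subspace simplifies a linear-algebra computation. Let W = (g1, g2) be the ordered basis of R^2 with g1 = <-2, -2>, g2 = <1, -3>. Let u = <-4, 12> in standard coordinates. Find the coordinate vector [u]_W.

We seek scalars with c_1 g1 + c_2 g2 = u; equivalently solve M c = u where the columns of M are g1, g2.
System: -2c_1 + c_2 = -4, -2c_1 - 3c_2 = 12; solving gives c_1 = 0, c_2 = -4.
Check: 0·g1 - 4g2 = <-4, 12>.

<0, -4>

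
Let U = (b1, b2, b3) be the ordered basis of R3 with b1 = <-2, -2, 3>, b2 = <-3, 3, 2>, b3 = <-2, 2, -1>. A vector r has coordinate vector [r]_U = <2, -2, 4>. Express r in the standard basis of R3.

The coordinates say r = 2b1 - 2b2 + 4b3; adding the scaled basis vectors gives <-6, -2, -2>.

<-6, -2, -2>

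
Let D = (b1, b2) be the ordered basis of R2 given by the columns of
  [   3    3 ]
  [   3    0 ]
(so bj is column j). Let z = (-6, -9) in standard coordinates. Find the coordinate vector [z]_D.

[z]_D is the unique c with M c = z, where M has columns b1, b2.
System: 3c_1 + 3c_2 = -6, 3c_1 + 0c_2 = -9; solving gives c_1 = -3, c_2 = 1.
Check: -3b1 + b2 = (-6, -9).

(-3, 1)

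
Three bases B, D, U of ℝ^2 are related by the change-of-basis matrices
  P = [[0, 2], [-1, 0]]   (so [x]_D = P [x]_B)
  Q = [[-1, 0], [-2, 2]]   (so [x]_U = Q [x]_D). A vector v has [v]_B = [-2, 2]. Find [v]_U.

[-4, -4]

First [v]_D = P [v]_B = [4, 2].
Then [v]_U = Q [v]_D = [-4, -4].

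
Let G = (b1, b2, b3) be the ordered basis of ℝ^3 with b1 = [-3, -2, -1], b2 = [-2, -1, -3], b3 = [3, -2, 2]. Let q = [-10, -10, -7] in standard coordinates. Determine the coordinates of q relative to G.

[3, 2, 1]

Write q = c_1 b1 + ... + c_3 b3 and solve for the c_i.
Solving this 3x3 system gives c = (3, 2, 1).
Check: 3b1 + 2b2 + b3 = [-10, -10, -7].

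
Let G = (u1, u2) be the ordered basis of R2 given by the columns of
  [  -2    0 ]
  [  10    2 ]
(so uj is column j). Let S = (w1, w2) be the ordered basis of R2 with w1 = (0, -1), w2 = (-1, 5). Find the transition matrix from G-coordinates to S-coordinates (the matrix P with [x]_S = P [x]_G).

Column j of P is [uj]_S, since P maps G-coordinates to S-coordinates.
Expressing u1 in S: u1 = 0·w1 + 2w2, so column 1 of P is (0, 2).
Doing the same for each uj gives P = [[0, -2], [2, 0]].

[[0, -2], [2, 0]]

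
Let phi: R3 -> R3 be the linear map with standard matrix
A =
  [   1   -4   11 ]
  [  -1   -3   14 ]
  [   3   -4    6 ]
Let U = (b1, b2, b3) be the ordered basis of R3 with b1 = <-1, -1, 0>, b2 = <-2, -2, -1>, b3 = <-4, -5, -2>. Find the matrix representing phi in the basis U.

Let P have columns b1, ..., b3. Then [phi]_U = P^(-1) A P.
Here det P = 1, so P^(-1) is integer; computing A P first and then P^(-1)(A P) gives [[-1, -3, -2], [1, 2, -2], [-1, 1, 3]].

[[-1, -3, -2], [1, 2, -2], [-1, 1, 3]]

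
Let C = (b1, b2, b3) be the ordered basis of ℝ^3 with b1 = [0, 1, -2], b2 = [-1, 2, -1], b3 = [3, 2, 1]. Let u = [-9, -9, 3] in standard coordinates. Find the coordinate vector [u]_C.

We seek scalars with c_1 b1 + ... + c_3 b3 = u; equivalently solve M c = u where the columns of M are b1, ..., b3.
Gaussian elimination on [M | u] yields c = (-3, 0, -3).
Check: -3b1 + 0·b2 - 3b3 = [-9, -9, 3].

[-3, 0, -3]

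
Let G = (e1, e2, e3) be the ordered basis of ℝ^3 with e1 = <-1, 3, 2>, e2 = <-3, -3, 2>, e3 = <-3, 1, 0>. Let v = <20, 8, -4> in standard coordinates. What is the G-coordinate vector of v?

<1, -3, -4>

Write v = c_1 e1 + ... + c_3 e3 and solve for the c_i.
Gaussian elimination on [M | v] yields c = (1, -3, -4).
Check: e1 - 3e2 - 4e3 = <20, 8, -4>.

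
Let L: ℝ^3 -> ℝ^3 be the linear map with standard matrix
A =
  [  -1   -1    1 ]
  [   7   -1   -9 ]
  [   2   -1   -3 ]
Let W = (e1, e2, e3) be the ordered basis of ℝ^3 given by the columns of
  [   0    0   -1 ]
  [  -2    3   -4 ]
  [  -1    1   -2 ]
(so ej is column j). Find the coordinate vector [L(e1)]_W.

Compute L(e1) = A e1 = (1, 11, 5) in standard coordinates.
Then write this in W-coordinates: solve for y in y_1 e1 + ... + y_3 e3 = (1, 11, 5).
This gives y = (-2, 1, -1), which is column 1 of [L]_W.

(-2, 1, -1)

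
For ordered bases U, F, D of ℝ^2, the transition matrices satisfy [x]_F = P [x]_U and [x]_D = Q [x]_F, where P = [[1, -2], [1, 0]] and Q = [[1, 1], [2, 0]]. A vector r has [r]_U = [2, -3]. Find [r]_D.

[10, 16]

First [r]_F = P [r]_U = [8, 2].
Then [r]_D = Q [r]_F = [10, 16].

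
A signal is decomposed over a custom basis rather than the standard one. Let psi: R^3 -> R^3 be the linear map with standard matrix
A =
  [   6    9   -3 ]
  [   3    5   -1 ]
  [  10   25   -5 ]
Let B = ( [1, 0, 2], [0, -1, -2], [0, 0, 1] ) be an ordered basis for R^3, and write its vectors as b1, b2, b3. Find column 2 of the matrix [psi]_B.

Compute psi(b2) = A b2 = [-3, -3, -15] in standard coordinates.
Then write this in B-coordinates: solve for y in y_1 b1 + ... + y_3 b3 = [-3, -3, -15].
This gives y = [-3, 3, -3], which is column 2 of [psi]_B.

[-3, 3, -3]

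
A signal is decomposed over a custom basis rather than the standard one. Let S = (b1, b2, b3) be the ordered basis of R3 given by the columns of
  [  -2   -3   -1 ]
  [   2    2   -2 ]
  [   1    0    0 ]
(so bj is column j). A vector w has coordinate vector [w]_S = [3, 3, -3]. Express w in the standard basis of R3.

The coordinates say w = 3b1 + 3b2 - 3b3; adding the scaled basis vectors gives [-12, 18, 3].

[-12, 18, 3]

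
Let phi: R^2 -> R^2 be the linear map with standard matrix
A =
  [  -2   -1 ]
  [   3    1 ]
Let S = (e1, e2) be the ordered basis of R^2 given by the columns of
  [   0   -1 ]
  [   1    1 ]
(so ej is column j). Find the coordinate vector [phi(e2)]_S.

Compute phi(e2) = A e2 = [1, -2] in standard coordinates.
Then write this in S-coordinates: solve for y in y_1 e1 + y_2 e2 = [1, -2].
This gives y = [-1, -1], which is column 2 of [phi]_S.

[-1, -1]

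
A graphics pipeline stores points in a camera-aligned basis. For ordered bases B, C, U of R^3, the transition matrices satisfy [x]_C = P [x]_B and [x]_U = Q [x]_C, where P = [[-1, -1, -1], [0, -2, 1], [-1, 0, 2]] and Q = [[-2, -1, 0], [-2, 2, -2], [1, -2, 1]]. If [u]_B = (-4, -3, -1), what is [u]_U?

(-21, -10, 0)

First [u]_C = P [u]_B = (8, 5, 2).
Then [u]_U = Q [u]_C = (-21, -10, 0).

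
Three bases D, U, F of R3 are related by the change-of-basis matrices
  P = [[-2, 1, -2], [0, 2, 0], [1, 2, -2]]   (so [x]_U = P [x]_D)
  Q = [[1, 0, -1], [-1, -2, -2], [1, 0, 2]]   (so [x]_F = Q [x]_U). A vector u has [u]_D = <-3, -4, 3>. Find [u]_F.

First [u]_U = P [u]_D = <-4, -8, -17>.
Then [u]_F = Q [u]_U = <13, 54, -38>.

<13, 54, -38>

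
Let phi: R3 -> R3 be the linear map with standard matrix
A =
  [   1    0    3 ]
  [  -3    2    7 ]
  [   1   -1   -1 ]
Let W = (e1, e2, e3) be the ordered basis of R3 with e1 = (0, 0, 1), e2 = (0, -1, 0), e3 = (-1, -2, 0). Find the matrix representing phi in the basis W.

[[-1, 1, 1], [-1, 2, -1], [-3, 0, 1]]

Let P have columns e1, ..., e3. Then [phi]_W = P^(-1) A P.
Here det P = -1, so P^(-1) is integer; computing A P first and then P^(-1)(A P) gives [[-1, 1, 1], [-1, 2, -1], [-3, 0, 1]].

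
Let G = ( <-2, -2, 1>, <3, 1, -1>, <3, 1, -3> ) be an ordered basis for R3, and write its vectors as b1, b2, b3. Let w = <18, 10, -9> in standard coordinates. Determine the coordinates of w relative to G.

<-3, 3, 1>

Write w = c_1 b1 + ... + c_3 b3 and solve for the c_i.
Row-reducing the augmented matrix [M | w] gives c = (-3, 3, 1).
Check: -3b1 + 3b2 + b3 = <18, 10, -9>.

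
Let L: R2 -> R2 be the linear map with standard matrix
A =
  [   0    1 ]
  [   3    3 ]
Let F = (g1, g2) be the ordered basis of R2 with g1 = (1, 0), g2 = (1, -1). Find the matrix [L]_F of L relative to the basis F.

[[3, -1], [-3, 0]]

With P the matrix whose columns are g1, g2, [L]_F = P^(-1) A P.
Column by column: L(g1) = A g1 = (0, 3); its F-coordinates (3, -3) give column 1.
Continuing for each basis vector yields [L]_F = [[3, -1], [-3, 0]].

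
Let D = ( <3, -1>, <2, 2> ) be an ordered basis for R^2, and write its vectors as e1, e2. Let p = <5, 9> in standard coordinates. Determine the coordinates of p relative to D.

<-1, 4>

Write p = c_1 e1 + c_2 e2 and solve for the c_i.
System: 3c_1 + 2c_2 = 5, -c_1 + 2c_2 = 9; solving gives c_1 = -1, c_2 = 4.
Check: -e1 + 4e2 = <5, 9>.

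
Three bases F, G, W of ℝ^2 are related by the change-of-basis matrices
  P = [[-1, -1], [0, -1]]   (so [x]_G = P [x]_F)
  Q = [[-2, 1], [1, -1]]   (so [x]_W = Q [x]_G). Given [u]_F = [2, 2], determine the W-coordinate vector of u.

[6, -2]

First [u]_G = P [u]_F = [-4, -2].
Then [u]_W = Q [u]_G = [6, -2].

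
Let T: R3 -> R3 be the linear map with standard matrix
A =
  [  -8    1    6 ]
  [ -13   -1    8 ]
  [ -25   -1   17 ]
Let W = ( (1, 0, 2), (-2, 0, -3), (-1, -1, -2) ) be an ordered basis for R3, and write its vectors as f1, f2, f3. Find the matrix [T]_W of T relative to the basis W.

With P the matrix whose columns are f1, ..., f3, [T]_W = P^(-1) A P.
Column by column: T(f1) = A f1 = (4, 3, 9); its W-coordinates (3, 1, -3) give column 1.
Continuing for each basis vector yields [T]_W = [[3, 2, 1], [1, 3, 2], [-3, -2, 2]].

[[3, 2, 1], [1, 3, 2], [-3, -2, 2]]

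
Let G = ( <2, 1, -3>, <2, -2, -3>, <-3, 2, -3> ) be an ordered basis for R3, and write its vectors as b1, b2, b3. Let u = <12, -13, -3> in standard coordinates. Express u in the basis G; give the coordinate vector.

<-1, 4, -2>

[u]_G is the unique c with M c = u, where M has columns b1, ..., b3.
Row-reducing the augmented matrix [M | u] gives c = (-1, 4, -2).
Check: -b1 + 4b2 - 2b3 = <12, -13, -3>.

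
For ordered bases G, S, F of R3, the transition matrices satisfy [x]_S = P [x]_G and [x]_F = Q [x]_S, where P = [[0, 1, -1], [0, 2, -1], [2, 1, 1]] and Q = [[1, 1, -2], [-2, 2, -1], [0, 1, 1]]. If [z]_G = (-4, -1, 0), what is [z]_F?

(15, 7, -11)

First [z]_S = P [z]_G = (-1, -2, -9).
Then [z]_F = Q [z]_S = (15, 7, -11).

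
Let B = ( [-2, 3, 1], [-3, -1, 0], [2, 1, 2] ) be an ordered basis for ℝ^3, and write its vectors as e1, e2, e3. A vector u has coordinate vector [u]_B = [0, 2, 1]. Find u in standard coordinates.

[-4, -1, 2]

u = M [u]_B, where M has columns e1, ..., e3.
Carrying out the matrix-vector product, u = [-4, -1, 2].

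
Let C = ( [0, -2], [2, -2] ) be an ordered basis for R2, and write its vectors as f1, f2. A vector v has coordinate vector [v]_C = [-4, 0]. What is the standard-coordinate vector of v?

The coordinates say v = -4f1 + 0·f2; adding the scaled basis vectors gives [0, 8].

[0, 8]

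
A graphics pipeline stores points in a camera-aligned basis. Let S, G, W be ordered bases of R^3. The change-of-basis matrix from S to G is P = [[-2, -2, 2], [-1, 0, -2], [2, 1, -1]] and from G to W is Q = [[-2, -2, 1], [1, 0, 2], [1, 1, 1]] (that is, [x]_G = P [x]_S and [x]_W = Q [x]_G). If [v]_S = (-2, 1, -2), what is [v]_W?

(-9, -4, 3)

Apply P to get G-coordinates (-2, 6, -1), then Q to get W-coordinates.
The result is [v]_W = (-9, -4, 3).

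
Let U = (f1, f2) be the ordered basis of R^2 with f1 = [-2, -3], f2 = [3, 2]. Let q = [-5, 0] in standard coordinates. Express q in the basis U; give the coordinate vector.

Write q = c_1 f1 + c_2 f2 and solve for the c_i.
System: -2c_1 + 3c_2 = -5, -3c_1 + 2c_2 = 0; solving gives c_1 = -2, c_2 = -3.
Check: -2f1 - 3f2 = [-5, 0].

[-2, -3]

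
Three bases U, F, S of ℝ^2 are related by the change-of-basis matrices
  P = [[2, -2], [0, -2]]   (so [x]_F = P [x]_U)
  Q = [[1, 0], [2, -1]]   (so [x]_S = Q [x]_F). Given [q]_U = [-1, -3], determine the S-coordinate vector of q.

Apply P to get F-coordinates [4, 6], then Q to get S-coordinates.
The result is [q]_S = [4, 2].

[4, 2]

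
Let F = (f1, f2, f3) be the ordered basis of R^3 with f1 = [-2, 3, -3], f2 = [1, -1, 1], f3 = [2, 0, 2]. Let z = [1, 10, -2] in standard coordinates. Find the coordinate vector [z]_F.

We seek scalars with c_1 f1 + ... + c_3 f3 = z; equivalently solve M c = z where the columns of M are f1, ..., f3.
Gaussian elimination on [M | z] yields c = (3, -1, 4).
Check: 3f1 - f2 + 4f3 = [1, 10, -2].

[3, -1, 4]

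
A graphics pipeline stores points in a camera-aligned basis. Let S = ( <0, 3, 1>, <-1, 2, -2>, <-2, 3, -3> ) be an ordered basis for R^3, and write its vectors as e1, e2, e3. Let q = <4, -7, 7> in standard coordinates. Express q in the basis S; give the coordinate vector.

We seek scalars with c_1 e1 + ... + c_3 e3 = q; equivalently solve M c = q where the columns of M are e1, ..., e3.
Solving this 3x3 system gives c = (0, -2, -1).
Check: 0·e1 - 2e2 - e3 = <4, -7, 7>.

<0, -2, -1>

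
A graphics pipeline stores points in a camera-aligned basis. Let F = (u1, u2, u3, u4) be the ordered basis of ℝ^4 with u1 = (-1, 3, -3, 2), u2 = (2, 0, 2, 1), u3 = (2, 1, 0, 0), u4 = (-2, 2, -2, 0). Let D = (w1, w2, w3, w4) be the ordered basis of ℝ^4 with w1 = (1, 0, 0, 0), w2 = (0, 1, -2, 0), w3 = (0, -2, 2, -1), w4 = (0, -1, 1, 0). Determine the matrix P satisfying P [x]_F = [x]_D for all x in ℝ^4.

[[-1, 2, 2, -2], [0, -2, -1, 0], [-2, -1, 0, 0], [1, 0, -2, -2]]

Let M have columns uj and N have columns wj. Then for every x, N [x]_D = x = M [x]_F, so P = N^(-1) M.
Since det N = -1, N^(-1) has integer entries; multiplying gives P = [[-1, 2, 2, -2], [0, -2, -1, 0], [-2, -1, 0, 0], [1, 0, -2, -2]].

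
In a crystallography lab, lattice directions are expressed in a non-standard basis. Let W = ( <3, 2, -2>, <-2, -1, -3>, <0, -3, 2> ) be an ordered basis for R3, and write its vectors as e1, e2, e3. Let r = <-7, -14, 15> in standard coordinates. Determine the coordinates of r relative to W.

We seek scalars with c_1 e1 + ... + c_3 e3 = r; equivalently solve M c = r where the columns of M are e1, ..., e3.
Solving this 3x3 system gives c = (-3, -1, 3).
Check: -3e1 - e2 + 3e3 = <-7, -14, 15>.

<-3, -1, 3>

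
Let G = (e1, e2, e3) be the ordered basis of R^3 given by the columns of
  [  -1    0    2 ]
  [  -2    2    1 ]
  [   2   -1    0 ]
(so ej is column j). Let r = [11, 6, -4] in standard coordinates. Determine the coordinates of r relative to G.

Write r = c_1 e1 + ... + c_3 e3 and solve for the c_i.
Gaussian elimination on [M | r] yields c = (-3, -2, 4).
Check: -3e1 - 2e2 + 4e3 = [11, 6, -4].

[-3, -2, 4]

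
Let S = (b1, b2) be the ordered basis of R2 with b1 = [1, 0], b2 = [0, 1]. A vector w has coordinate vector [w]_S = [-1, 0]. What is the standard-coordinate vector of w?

[-1, 0]

The coordinates say w = -b1 + 0·b2; adding the scaled basis vectors gives [-1, 0].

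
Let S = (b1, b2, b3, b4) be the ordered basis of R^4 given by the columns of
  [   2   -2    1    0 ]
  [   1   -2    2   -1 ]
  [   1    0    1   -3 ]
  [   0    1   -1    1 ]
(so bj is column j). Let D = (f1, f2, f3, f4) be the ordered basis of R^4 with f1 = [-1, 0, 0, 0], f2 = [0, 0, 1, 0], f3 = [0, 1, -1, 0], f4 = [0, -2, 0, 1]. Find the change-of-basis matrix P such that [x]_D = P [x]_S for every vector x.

Column j of P is [bj]_D, since P maps S-coordinates to D-coordinates.
Expressing b1 in D: b1 = -2f1 + 2f2 + f3 + 0·f4, so column 1 of P is [-2, 2, 1, 0].
Doing the same for each bj gives P = [[-2, 2, -1, 0], [2, 0, 1, -2], [1, 0, 0, 1], [0, 1, -1, 1]].

[[-2, 2, -1, 0], [2, 0, 1, -2], [1, 0, 0, 1], [0, 1, -1, 1]]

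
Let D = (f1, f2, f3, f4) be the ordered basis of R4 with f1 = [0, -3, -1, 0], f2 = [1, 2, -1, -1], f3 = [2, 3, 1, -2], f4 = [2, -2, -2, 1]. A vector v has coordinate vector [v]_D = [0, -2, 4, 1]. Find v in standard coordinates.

v = M [v]_D, where M has columns f1, ..., f4.
Carrying out the matrix-vector product, v = [8, 6, 4, -5].

[8, 6, 4, -5]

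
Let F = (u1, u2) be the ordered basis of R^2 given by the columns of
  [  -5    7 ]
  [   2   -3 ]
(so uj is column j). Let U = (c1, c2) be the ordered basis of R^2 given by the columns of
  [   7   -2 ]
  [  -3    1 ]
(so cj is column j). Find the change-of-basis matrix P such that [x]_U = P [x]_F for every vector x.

[[-1, 1], [-1, 0]]

Take x = uj: its F-coordinates are the j-th standard unit vector, so P e_j — column j of P — equals [uj]_U.
u1 = -c1 - c2, giving column 1 = (-1, -1); repeating for each j gives P = [[-1, 1], [-1, 0]].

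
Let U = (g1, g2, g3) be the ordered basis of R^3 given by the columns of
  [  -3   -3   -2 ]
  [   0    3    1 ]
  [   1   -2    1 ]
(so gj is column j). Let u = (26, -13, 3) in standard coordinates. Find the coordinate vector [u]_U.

[u]_U is the unique c with M c = u, where M has columns g1, ..., g3.
Row-reducing the augmented matrix [M | u] gives c = (-4, -4, -1).
Check: -4g1 - 4g2 - g3 = (26, -13, 3).

(-4, -4, -1)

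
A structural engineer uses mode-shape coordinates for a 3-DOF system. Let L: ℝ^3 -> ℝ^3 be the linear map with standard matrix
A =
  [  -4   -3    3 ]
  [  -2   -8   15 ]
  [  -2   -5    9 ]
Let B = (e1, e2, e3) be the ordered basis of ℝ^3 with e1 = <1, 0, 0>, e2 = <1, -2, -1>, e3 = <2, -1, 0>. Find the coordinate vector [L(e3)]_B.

<0, -1, -2>

Compute L(e3) = A e3 = <-5, 4, 1> in standard coordinates.
Then write this in B-coordinates: solve for y in y_1 e1 + ... + y_3 e3 = <-5, 4, 1>.
This gives y = <0, -1, -2>, which is column 3 of [L]_B.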